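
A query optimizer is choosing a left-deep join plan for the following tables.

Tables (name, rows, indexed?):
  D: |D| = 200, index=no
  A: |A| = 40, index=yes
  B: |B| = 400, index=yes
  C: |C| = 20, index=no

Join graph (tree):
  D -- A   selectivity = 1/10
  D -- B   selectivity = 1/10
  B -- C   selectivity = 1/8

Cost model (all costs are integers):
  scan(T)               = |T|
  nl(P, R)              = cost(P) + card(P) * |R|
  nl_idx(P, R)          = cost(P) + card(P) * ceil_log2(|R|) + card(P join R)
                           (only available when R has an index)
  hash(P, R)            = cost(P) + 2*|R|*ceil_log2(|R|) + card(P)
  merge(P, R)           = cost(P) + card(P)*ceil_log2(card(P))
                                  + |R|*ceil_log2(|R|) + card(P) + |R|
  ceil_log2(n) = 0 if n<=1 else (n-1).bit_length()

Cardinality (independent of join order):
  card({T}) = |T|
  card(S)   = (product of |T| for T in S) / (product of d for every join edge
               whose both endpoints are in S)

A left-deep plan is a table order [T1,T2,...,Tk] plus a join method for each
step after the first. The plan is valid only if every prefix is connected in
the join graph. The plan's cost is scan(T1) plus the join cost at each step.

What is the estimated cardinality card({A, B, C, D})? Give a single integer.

80000

Tables in S: A(40), B(400), C(20), D(200)
Edges inside S: D-A(d=10), D-B(d=10), B-C(d=8)
numerator = 40 * 400 * 20 * 200 = 64000000
denominator = 10 * 10 * 8 = 800
card(S) = 64000000 / 800 = 80000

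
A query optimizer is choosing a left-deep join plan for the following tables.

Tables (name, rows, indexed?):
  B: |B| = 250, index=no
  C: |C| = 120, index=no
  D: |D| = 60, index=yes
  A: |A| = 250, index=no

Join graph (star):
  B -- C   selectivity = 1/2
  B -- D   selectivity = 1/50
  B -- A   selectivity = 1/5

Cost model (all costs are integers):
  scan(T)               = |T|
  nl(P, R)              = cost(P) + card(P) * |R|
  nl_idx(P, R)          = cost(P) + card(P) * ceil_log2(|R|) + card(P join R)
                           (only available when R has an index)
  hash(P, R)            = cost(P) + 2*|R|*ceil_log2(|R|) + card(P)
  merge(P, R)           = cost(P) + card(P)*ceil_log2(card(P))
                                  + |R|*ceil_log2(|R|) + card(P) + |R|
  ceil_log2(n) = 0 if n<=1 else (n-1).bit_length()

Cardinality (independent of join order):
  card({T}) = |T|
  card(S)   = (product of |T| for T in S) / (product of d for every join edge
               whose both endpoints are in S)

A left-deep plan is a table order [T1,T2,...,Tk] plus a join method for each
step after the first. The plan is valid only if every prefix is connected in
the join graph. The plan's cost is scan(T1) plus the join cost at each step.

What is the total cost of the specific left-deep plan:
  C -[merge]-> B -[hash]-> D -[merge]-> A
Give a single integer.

step 1: scan C: cost=120, card=120
step 2: join B via merge
    card(P join B) = 120*250/(2) = 15000
    cost = 120 + 120*7 + 250*8 + 120 + 250 = 3330
step 3: join D via hash
    card(P join D) = 15000*60/(50) = 18000
    cost = 3330 + 2*60*6 + 15000 = 19050
step 4: join A via merge
    card(P join A) = 18000*250/(5) = 900000
    cost = 19050 + 18000*15 + 250*8 + 18000 + 250 = 309300

309300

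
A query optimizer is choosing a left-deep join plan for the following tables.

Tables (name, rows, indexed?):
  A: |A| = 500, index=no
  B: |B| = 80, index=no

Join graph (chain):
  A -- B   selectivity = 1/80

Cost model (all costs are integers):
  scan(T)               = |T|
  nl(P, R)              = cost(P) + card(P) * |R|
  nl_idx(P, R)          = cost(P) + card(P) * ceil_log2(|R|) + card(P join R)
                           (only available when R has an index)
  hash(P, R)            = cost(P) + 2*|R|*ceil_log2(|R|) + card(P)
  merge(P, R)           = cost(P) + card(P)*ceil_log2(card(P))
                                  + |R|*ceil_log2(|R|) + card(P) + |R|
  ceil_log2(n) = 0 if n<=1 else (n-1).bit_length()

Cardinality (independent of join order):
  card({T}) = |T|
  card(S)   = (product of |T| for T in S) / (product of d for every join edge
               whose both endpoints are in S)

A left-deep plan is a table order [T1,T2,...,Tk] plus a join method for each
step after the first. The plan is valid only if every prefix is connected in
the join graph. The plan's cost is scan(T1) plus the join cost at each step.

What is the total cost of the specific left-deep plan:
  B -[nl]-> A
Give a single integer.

40080

step 1: scan B: cost=80, card=80
step 2: join A via nl
    card(P join A) = 80*500/(80) = 500
    cost = 80 + 80*500 = 40080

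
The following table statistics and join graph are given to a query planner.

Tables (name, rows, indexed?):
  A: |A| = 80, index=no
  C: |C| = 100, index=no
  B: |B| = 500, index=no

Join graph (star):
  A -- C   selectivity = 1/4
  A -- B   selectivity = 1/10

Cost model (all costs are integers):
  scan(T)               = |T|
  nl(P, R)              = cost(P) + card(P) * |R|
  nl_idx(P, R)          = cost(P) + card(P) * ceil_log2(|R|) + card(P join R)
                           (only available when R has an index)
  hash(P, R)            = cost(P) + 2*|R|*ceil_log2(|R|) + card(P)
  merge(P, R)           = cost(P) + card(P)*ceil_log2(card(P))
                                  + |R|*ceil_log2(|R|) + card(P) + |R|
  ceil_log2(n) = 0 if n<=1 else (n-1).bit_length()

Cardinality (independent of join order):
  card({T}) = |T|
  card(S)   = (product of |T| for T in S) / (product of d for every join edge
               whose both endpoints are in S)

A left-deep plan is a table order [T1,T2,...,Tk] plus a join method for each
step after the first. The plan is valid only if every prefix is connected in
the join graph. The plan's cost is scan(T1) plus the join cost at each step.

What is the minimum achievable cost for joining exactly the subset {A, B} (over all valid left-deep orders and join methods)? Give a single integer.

2120

Selinger DP over subsets of {A,B}:
  {A}: scan cost=80, card=80
  {B}: scan cost=500, card=500
  {AB}: card=4000; try (A,hash)→2120, (B,merge)→5720, (A,merge)→6140, (B,hash)→9160, (B,nl)→40080, (A,nl)→40500; best=2120 via (A,hash)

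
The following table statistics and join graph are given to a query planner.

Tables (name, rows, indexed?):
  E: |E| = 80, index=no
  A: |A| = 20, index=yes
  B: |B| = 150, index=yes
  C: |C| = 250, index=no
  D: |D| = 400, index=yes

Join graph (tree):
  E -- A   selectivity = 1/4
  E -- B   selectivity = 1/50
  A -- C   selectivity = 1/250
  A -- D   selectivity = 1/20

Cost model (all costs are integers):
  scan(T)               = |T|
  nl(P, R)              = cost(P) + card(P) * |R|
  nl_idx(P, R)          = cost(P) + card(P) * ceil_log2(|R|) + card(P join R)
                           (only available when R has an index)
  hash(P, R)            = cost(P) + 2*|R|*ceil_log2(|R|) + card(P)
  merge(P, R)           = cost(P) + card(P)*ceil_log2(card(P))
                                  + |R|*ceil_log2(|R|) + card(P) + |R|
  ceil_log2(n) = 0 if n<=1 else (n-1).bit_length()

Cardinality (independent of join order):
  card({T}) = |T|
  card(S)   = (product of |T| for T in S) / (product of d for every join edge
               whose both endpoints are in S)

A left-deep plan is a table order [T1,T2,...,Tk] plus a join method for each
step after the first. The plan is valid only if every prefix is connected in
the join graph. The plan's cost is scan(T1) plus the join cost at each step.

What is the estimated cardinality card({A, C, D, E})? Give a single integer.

8000

Tables in S: A(20), C(250), D(400), E(80)
Edges inside S: E-A(d=4), A-C(d=250), A-D(d=20)
numerator = 20 * 250 * 400 * 80 = 160000000
denominator = 4 * 250 * 20 = 20000
card(S) = 160000000 / 20000 = 8000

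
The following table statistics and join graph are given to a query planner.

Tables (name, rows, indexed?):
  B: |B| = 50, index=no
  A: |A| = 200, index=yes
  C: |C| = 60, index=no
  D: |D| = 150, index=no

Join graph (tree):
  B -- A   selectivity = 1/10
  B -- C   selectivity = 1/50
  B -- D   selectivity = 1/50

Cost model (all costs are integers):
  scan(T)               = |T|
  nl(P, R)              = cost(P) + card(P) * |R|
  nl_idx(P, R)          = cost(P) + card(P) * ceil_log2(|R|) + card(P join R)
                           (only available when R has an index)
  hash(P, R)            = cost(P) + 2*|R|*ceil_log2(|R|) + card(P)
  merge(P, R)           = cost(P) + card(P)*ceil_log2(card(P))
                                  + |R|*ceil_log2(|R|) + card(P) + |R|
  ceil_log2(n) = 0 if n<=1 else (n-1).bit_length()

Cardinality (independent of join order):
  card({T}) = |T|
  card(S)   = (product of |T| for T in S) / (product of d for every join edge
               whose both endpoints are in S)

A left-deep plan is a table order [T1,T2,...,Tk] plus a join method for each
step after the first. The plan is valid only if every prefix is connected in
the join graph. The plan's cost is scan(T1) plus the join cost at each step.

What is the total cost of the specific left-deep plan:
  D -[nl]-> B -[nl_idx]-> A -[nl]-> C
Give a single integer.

191850

step 1: scan D: cost=150, card=150
step 2: join B via nl
    card(P join B) = 150*50/(50) = 150
    cost = 150 + 150*50 = 7650
step 3: join A via nl_idx
    card(P join A) = 150*200/(10) = 3000
    cost = 7650 + 150*8 + 3000 = 11850
step 4: join C via nl
    card(P join C) = 3000*60/(50) = 3600
    cost = 11850 + 3000*60 = 191850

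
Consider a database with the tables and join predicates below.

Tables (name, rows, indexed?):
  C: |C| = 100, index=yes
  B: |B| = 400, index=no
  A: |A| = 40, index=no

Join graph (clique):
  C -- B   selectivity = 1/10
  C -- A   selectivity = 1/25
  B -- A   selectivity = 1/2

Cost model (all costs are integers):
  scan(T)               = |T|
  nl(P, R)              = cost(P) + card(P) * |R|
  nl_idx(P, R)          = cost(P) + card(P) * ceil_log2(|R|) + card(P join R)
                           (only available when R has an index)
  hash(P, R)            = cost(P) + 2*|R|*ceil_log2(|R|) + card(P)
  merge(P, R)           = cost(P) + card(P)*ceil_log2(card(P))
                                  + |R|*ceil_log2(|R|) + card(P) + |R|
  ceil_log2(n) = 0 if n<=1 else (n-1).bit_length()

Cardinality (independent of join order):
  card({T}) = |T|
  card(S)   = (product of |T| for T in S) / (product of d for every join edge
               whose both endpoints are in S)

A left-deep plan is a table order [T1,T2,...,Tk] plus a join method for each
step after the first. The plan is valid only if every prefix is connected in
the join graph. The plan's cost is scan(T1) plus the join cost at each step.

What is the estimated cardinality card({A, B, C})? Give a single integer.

Tables in S: A(40), B(400), C(100)
Edges inside S: C-B(d=10), C-A(d=25), B-A(d=2)
numerator = 40 * 400 * 100 = 1600000
denominator = 10 * 25 * 2 = 500
card(S) = 1600000 / 500 = 3200

3200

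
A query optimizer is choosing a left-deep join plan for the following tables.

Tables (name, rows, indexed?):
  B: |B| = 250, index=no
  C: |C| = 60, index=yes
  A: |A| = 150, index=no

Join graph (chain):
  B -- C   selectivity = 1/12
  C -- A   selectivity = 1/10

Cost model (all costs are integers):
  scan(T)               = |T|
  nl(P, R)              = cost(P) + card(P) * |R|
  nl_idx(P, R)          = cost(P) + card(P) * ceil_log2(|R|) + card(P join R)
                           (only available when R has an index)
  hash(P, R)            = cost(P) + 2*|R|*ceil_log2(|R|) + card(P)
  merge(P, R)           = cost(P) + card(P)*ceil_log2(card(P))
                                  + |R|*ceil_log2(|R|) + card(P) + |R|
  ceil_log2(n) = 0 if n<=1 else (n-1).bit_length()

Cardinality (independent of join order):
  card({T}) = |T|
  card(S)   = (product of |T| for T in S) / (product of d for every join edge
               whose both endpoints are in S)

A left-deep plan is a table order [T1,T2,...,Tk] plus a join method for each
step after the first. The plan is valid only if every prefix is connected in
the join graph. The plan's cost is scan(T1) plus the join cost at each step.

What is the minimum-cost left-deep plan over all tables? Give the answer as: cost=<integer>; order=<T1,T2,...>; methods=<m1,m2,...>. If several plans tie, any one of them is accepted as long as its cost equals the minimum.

Selinger DP (subsets sized 1..n):
  {B}: scan cost=250, card=250
  {C}: scan cost=60, card=60
  {A}: scan cost=150, card=150
  {BC}: card=1250; try (C,hash)→1220, (B,merge)→2730, (C,merge)→2920, (C,nl_idx)→3000, (B,hash)→4120, (B,nl)→15060 …(+1); best=1220 via (C,hash)
  {AC}: card=900; try (C,hash)→1020, (A,merge)→1830, (C,merge)→1920, (C,nl_idx)→1950, (A,hash)→2520, (A,nl)→9060 …(+1); best=1020 via (C,hash)
  {ABC}: card=18750; try (A,hash)→4870, (B,hash)→5920, (B,merge)→13170, (A,merge)→17570, (A,nl)→188720, (B,nl)→226020; best=4870 via (A,hash)

cost=4870; order=B,C,A; methods=hash,hash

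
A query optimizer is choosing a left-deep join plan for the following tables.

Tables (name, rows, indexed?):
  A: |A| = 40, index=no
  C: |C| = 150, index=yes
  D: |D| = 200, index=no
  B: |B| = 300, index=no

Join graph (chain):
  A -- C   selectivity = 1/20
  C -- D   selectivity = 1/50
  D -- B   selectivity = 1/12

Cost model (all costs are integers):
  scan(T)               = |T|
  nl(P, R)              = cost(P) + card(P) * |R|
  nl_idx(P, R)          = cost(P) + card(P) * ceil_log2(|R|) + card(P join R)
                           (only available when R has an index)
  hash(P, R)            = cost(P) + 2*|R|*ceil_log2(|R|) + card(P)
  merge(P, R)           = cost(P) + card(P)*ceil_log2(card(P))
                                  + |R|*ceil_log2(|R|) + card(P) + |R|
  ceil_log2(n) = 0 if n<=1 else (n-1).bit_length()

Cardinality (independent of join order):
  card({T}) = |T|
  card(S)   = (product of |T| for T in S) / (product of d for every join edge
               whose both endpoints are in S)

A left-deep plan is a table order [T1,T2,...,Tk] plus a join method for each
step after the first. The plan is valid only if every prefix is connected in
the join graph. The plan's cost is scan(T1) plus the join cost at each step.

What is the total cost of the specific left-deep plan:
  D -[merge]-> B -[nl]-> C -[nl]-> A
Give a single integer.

step 1: scan D: cost=200, card=200
step 2: join B via merge
    card(P join B) = 200*300/(12) = 5000
    cost = 200 + 200*8 + 300*9 + 200 + 300 = 5000
step 3: join C via nl
    card(P join C) = 5000*150/(50) = 15000
    cost = 5000 + 5000*150 = 755000
step 4: join A via nl
    card(P join A) = 15000*40/(20) = 30000
    cost = 755000 + 15000*40 = 1355000

1355000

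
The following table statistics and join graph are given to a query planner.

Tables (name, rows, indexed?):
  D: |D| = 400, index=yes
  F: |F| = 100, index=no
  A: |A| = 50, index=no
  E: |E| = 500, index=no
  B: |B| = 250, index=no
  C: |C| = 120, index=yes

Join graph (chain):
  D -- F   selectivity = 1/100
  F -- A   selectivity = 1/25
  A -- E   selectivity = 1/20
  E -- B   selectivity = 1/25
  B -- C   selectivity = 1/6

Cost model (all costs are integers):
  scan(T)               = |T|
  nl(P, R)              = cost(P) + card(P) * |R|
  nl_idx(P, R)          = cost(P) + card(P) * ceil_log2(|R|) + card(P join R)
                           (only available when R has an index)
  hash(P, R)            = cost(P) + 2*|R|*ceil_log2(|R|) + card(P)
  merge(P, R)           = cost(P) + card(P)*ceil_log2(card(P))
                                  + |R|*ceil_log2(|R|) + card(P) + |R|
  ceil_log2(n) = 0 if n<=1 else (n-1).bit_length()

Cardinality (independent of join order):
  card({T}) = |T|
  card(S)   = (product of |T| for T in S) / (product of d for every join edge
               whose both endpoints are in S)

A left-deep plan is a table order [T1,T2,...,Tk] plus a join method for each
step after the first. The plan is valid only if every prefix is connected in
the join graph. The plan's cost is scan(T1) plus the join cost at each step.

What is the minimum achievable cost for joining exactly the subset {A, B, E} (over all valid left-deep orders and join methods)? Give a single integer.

6850

Selinger DP over subsets of {A,B,E}:
  {A}: scan cost=50, card=50
  {E}: scan cost=500, card=500
  {B}: scan cost=250, card=250
  {AE}: card=1250; try (A,hash)→1600, (E,merge)→5400, (A,merge)→5850, (E,hash)→9100, (E,nl)→25050, (A,nl)→25500; best=1600 via (A,hash)
  {BE}: card=5000; try (B,hash)→5000, (E,merge)→7500, (B,merge)→7750, (E,hash)→9500, (E,nl)→125250, (B,nl)→125500; best=5000 via (B,hash)
  {ABE}: card=12500; try (B,hash)→6850, (A,hash)→10600, (B,merge)→18850, (A,merge)→75350, (A,nl)→255000, (B,nl)→314100; best=6850 via (B,hash)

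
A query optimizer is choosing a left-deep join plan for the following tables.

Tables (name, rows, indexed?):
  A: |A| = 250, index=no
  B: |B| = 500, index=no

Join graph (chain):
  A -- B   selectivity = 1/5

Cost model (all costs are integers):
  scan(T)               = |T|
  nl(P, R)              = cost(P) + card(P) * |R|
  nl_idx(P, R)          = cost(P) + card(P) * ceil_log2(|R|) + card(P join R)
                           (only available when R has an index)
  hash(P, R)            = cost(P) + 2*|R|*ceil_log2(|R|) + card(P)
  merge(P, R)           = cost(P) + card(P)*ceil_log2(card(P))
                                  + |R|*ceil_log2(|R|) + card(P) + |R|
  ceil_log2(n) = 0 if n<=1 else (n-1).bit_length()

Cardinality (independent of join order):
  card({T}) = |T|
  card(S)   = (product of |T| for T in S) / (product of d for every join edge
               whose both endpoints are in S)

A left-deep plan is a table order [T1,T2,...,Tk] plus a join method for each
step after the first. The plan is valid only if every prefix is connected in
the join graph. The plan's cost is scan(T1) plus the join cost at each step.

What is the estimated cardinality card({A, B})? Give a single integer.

Tables in S: A(250), B(500)
Edges inside S: A-B(d=5)
numerator = 250 * 500 = 125000
denominator = 5 = 5
card(S) = 125000 / 5 = 25000

25000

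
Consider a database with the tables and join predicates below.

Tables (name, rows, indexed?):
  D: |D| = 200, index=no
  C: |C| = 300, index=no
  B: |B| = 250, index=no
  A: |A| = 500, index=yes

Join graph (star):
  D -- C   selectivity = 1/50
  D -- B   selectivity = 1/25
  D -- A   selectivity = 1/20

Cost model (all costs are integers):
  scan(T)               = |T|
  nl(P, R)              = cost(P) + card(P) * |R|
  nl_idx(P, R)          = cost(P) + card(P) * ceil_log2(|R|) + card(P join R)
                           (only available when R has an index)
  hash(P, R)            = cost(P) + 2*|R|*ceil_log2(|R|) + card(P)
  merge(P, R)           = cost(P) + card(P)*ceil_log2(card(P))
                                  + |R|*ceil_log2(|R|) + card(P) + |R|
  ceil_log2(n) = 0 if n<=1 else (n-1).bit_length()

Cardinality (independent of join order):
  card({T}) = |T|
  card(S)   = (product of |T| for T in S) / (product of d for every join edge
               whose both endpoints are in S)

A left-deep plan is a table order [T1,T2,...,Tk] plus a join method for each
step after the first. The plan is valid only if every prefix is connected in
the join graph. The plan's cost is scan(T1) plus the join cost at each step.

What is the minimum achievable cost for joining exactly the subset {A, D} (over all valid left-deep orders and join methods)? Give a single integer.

Selinger DP over subsets of {A,D}:
  {D}: scan cost=200, card=200
  {A}: scan cost=500, card=500
  {AD}: card=5000; try (D,hash)→4200, (A,merge)→7000, (A,nl_idx)→7000, (D,merge)→7300, (A,hash)→9400, (A,nl)→100200 …(+1); best=4200 via (D,hash)

4200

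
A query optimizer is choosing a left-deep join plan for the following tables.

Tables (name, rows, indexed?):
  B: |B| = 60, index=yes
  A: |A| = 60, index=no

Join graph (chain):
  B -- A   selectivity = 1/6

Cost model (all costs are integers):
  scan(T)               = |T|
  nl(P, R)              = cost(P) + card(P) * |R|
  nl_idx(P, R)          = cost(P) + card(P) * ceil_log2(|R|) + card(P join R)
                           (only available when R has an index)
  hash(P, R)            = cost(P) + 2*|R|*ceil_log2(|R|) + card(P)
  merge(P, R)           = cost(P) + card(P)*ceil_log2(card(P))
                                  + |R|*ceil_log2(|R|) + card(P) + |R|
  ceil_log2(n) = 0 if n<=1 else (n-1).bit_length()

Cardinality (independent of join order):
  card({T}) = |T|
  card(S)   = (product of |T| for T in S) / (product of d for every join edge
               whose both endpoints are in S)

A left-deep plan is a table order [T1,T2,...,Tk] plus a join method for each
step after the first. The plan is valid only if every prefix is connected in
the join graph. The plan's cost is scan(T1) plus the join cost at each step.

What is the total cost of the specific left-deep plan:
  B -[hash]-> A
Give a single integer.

840

step 1: scan B: cost=60, card=60
step 2: join A via hash
    card(P join A) = 60*60/(6) = 600
    cost = 60 + 2*60*6 + 60 = 840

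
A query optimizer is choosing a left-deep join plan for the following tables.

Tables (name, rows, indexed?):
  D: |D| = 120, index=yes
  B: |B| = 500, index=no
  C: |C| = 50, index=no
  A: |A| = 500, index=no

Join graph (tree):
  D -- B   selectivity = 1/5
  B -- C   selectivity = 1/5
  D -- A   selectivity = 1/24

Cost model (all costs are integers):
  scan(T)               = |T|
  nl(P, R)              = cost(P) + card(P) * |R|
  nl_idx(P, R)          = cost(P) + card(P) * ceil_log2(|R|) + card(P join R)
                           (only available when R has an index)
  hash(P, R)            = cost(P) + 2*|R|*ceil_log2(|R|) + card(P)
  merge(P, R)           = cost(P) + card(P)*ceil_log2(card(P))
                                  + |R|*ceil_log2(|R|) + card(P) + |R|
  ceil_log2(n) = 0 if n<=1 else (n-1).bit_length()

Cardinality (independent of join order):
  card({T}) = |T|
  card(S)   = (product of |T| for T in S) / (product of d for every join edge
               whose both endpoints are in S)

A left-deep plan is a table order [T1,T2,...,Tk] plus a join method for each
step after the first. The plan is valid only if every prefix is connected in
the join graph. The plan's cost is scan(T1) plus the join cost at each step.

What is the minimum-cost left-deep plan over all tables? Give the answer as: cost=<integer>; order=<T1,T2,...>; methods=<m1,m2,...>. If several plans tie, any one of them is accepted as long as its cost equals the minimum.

cost=137280; order=B,C,D,A; methods=hash,hash,hash

Selinger DP (subsets sized 1..n):
  {D}: scan cost=120, card=120
  {B}: scan cost=500, card=500
  {C}: scan cost=50, card=50
  {A}: scan cost=500, card=500
  {BD}: card=12000; try (D,hash)→2680, (B,merge)→6080, (D,merge)→6460, (B,hash)→9240, (D,nl_idx)→16000, (B,nl)→60120 …(+1); best=2680 via (D,hash)
  {AD}: card=2500; try (D,hash)→2680, (A,merge)→6080, (D,merge)→6460, (D,nl_idx)→6500, (A,hash)→9240, (A,nl)→60120 …(+1); best=2680 via (D,hash)
  {BC}: card=5000; try (C,hash)→1600, (B,merge)→5400, (C,merge)→5850, (B,hash)→9100, (B,nl)→25050, (C,nl)→25500; best=1600 via (C,hash)
  {BCD}: card=120000; try (D,hash)→8280, (C,hash)→15280, (D,merge)→72560, (D,nl_idx)→156600, (C,merge)→183030, (D,nl)→601600 …(+1); best=8280 via (D,hash)
  {ABD}: card=250000; try (B,hash)→14180, (A,hash)→23680, (B,merge)→40180, (A,merge)→187680, (B,nl)→1252680, (A,nl)→6002680; best=14180 via (B,hash)
  {ABCD}: card=2500000; try (A,hash)→137280, (C,hash)→264780, (A,merge)→2173280, (C,merge)→4764530, (C,nl)→12514180, (A,nl)→60008280; best=137280 via (A,hash)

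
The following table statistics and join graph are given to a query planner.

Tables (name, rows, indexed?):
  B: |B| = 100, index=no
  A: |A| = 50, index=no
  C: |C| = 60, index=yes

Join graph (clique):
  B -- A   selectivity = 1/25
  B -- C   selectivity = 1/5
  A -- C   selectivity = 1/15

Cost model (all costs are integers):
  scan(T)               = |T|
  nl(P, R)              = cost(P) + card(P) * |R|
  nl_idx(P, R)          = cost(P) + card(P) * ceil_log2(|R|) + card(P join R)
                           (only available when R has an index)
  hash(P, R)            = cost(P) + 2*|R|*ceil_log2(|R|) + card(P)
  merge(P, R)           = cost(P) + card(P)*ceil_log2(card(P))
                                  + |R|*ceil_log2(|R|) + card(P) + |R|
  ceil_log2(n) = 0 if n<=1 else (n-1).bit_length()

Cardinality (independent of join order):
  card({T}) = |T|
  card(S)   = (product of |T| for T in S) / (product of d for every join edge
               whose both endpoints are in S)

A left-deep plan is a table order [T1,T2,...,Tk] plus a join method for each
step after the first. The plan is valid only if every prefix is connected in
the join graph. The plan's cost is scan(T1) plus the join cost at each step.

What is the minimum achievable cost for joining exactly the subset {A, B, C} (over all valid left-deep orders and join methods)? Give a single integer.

1720

Selinger DP over subsets of {A,B,C}:
  {B}: scan cost=100, card=100
  {A}: scan cost=50, card=50
  {C}: scan cost=60, card=60
  {AB}: card=200; try (A,hash)→800, (B,merge)→1200, (A,merge)→1250, (B,hash)→1500, (B,nl)→5050, (A,nl)→5100; best=800 via (A,hash)
  {BC}: card=1200; try (C,hash)→920, (B,merge)→1280, (C,merge)→1320, (B,hash)→1520, (C,nl_idx)→1900, (B,nl)→6060 …(+1); best=920 via (C,hash)
  {AC}: card=200; try (C,nl_idx)→550, (A,hash)→720, (C,hash)→820, (C,merge)→820, (A,merge)→830, (C,nl)→3050 …(+1); best=550 via (C,nl_idx)
  {ABC}: card=160; try (C,hash)→1720, (B,hash)→2150, (C,nl_idx)→2160, (A,hash)→2720, (C,merge)→3020, (B,merge)→3150 …(+4); best=1720 via (C,hash)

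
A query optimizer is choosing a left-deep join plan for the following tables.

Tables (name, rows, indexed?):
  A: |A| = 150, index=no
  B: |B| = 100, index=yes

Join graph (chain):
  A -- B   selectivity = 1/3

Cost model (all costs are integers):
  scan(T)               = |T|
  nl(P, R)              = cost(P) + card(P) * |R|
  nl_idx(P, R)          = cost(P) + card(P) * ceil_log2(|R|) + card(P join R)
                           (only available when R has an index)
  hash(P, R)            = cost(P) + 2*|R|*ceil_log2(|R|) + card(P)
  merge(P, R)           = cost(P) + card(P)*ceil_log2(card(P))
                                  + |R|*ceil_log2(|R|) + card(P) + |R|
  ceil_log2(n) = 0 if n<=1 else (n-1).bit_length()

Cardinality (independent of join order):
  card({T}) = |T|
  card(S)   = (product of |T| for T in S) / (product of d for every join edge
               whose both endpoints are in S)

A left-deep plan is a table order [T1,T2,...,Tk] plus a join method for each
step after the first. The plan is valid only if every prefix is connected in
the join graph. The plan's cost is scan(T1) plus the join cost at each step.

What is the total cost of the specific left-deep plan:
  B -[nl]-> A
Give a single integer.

15100

step 1: scan B: cost=100, card=100
step 2: join A via nl
    card(P join A) = 100*150/(3) = 5000
    cost = 100 + 100*150 = 15100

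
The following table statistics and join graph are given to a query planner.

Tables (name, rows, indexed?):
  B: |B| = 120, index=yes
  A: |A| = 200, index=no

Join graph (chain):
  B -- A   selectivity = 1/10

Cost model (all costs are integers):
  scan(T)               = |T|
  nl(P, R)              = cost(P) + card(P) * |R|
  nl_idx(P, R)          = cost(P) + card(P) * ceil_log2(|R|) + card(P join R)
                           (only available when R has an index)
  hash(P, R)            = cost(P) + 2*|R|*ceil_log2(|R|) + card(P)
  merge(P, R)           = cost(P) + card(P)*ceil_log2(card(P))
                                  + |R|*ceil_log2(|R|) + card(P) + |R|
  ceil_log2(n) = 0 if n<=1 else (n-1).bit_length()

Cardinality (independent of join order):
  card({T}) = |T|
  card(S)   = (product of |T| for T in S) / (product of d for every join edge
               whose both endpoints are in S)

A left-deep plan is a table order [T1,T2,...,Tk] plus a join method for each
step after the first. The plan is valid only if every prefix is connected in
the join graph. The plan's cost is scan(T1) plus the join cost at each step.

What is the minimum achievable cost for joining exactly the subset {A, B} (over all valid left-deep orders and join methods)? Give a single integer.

Selinger DP over subsets of {A,B}:
  {B}: scan cost=120, card=120
  {A}: scan cost=200, card=200
  {AB}: card=2400; try (B,hash)→2080, (A,merge)→2880, (B,merge)→2960, (A,hash)→3440, (B,nl_idx)→4000, (A,nl)→24120 …(+1); best=2080 via (B,hash)

2080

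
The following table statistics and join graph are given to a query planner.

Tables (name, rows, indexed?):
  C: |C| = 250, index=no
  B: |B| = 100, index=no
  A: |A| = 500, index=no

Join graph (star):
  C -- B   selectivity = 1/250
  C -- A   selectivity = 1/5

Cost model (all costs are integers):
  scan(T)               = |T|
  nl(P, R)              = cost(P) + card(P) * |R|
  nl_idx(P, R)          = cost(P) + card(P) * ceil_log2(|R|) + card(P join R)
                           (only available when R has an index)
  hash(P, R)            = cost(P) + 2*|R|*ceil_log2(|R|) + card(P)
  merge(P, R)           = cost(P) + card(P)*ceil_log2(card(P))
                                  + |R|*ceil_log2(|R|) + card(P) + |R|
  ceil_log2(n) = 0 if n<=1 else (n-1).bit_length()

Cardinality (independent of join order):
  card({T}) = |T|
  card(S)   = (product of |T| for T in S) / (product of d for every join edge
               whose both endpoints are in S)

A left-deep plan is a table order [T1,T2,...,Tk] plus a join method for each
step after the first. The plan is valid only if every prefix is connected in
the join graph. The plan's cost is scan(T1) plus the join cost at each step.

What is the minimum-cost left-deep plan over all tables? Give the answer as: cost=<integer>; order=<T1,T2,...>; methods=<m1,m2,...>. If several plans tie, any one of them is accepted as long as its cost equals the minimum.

cost=7700; order=C,B,A; methods=hash,merge

Selinger DP (subsets sized 1..n):
  {C}: scan cost=250, card=250
  {B}: scan cost=100, card=100
  {A}: scan cost=500, card=500
  {BC}: card=100; try (B,hash)→1900, (C,merge)→3150, (B,merge)→3300, (C,hash)→4200, (C,nl)→25100, (B,nl)→25250; best=1900 via (B,hash)
  {AC}: card=25000; try (C,hash)→5000, (A,merge)→7500, (C,merge)→7750, (A,hash)→9500, (A,nl)→125250, (C,nl)→125500; best=5000 via (C,hash)
  {ABC}: card=10000; try (A,merge)→7700, (A,hash)→11000, (B,hash)→31400, (A,nl)→51900, (B,merge)→405800, (B,nl)→2505000; best=7700 via (A,merge)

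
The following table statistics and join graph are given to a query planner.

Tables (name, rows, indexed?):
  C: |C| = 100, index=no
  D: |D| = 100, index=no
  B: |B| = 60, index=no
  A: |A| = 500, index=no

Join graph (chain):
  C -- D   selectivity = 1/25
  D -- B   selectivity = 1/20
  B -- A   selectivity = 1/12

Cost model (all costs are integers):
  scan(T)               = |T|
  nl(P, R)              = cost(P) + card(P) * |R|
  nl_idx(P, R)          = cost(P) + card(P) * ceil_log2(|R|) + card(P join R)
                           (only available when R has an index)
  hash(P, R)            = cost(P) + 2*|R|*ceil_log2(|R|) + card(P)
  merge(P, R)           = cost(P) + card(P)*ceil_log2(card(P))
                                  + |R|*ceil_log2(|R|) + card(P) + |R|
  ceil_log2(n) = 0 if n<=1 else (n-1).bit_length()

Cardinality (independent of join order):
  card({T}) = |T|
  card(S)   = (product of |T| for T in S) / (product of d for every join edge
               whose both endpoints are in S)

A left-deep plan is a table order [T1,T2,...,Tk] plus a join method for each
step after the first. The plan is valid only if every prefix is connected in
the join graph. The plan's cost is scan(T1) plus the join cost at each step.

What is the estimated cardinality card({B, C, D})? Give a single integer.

Tables in S: B(60), C(100), D(100)
Edges inside S: C-D(d=25), D-B(d=20)
numerator = 60 * 100 * 100 = 600000
denominator = 25 * 20 = 500
card(S) = 600000 / 500 = 1200

1200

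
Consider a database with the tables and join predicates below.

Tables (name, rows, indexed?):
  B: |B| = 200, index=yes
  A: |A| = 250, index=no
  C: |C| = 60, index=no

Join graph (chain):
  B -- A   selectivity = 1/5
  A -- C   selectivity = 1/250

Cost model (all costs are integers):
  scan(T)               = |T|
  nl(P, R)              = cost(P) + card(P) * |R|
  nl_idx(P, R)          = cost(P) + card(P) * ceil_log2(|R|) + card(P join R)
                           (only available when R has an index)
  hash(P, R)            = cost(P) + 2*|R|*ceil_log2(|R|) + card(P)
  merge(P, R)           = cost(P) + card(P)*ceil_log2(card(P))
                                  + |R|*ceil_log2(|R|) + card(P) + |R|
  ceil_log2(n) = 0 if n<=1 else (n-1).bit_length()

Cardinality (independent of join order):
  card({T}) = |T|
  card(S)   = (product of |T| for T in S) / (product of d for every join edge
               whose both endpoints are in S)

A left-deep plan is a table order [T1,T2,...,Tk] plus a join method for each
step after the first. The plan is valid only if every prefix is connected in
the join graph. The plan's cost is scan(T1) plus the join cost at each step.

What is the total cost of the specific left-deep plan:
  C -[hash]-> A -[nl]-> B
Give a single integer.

16120

step 1: scan C: cost=60, card=60
step 2: join A via hash
    card(P join A) = 60*250/(250) = 60
    cost = 60 + 2*250*8 + 60 = 4120
step 3: join B via nl
    card(P join B) = 60*200/(5) = 2400
    cost = 4120 + 60*200 = 16120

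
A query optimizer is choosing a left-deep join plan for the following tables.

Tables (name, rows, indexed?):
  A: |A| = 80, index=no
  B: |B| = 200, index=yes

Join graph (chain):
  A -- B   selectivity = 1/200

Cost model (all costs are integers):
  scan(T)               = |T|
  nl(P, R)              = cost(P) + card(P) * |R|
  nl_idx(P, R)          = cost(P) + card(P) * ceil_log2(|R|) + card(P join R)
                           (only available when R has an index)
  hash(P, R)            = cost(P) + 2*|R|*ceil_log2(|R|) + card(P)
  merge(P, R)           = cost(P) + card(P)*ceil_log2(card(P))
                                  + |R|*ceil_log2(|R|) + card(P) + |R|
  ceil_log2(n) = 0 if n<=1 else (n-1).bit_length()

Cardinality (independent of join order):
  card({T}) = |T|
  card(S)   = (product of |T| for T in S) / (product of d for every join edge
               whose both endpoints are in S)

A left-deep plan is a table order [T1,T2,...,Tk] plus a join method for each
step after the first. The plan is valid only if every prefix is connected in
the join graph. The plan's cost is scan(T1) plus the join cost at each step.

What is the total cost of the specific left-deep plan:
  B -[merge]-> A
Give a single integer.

2640

step 1: scan B: cost=200, card=200
step 2: join A via merge
    card(P join A) = 200*80/(200) = 80
    cost = 200 + 200*8 + 80*7 + 200 + 80 = 2640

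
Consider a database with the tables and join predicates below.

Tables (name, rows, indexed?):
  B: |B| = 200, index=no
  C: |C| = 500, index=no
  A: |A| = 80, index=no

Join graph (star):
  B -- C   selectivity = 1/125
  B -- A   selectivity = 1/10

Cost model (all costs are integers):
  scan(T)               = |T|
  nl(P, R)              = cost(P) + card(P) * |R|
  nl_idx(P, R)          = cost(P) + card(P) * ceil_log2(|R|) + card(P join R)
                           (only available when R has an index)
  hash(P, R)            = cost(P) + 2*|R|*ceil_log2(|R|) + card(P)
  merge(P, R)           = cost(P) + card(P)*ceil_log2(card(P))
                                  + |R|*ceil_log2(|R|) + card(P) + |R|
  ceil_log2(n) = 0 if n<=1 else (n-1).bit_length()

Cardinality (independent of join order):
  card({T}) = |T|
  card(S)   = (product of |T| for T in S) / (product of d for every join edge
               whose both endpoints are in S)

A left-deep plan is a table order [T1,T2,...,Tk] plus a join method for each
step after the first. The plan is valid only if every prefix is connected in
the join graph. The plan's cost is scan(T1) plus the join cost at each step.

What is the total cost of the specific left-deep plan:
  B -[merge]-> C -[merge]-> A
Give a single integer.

16440

step 1: scan B: cost=200, card=200
step 2: join C via merge
    card(P join C) = 200*500/(125) = 800
    cost = 200 + 200*8 + 500*9 + 200 + 500 = 7000
step 3: join A via merge
    card(P join A) = 800*80/(10) = 6400
    cost = 7000 + 800*10 + 80*7 + 800 + 80 = 16440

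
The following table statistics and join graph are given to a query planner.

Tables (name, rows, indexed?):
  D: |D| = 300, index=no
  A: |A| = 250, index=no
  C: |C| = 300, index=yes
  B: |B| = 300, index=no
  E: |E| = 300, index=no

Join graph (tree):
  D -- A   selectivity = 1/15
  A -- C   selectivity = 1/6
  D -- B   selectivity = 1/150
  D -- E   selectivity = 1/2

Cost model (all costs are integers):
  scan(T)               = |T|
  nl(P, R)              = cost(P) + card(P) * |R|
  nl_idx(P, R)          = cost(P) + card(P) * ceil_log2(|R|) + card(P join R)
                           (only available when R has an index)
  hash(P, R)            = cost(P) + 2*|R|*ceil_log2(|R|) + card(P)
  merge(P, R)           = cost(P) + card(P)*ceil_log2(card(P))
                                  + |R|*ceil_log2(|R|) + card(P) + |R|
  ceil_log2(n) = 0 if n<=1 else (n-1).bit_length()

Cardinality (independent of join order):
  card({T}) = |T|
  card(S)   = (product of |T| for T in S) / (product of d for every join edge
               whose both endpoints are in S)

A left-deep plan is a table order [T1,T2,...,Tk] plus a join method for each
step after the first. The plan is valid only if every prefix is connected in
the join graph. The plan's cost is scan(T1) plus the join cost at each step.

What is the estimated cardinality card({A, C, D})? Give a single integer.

Tables in S: A(250), C(300), D(300)
Edges inside S: D-A(d=15), A-C(d=6)
numerator = 250 * 300 * 300 = 22500000
denominator = 15 * 6 = 90
card(S) = 22500000 / 90 = 250000

250000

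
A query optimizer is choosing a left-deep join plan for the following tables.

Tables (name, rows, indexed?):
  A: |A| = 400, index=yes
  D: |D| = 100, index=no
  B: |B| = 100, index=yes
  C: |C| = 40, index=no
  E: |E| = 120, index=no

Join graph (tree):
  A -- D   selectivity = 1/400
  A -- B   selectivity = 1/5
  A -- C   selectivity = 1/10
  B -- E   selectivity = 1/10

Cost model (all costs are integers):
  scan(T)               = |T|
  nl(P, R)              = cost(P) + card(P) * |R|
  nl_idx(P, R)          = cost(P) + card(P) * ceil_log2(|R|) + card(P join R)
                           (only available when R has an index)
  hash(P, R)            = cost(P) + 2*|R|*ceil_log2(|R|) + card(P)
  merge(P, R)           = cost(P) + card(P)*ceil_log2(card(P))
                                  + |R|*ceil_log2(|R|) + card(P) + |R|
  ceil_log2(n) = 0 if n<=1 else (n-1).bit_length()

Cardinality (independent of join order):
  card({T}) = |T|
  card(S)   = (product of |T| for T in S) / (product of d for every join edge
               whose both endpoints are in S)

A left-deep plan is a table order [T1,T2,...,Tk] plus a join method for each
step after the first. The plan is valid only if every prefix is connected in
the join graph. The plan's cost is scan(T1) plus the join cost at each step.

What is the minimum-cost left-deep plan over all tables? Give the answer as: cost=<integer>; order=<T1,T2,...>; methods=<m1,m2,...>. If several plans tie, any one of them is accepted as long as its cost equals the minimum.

cost=13160; order=D,A,C,B,E; methods=nl_idx,hash,hash,hash

Selinger DP (subsets sized 1..n):
  {A}: scan cost=400, card=400
  {D}: scan cost=100, card=100
  {B}: scan cost=100, card=100
  {C}: scan cost=40, card=40
  {E}: scan cost=120, card=120
  {AD}: card=100; try (A,nl_idx)→1100, (D,hash)→2200, (A,merge)→4900, (D,merge)→5200, (A,hash)→7400, (A,nl)→40100 …(+1); best=1100 via (A,nl_idx)
  {AB}: card=8000; try (B,hash)→2200, (A,merge)→4900, (B,merge)→5200, (A,hash)→7400, (A,nl_idx)→9000, (B,nl_idx)→11200 …(+2); best=2200 via (B,hash)
  {AC}: card=1600; try (C,hash)→1280, (A,nl_idx)→2000, (A,merge)→4320, (C,merge)→4680, (A,hash)→7280, (A,nl)→16040 …(+1); best=1280 via (C,hash)
  {BE}: card=1200; try (B,hash)→1640, (E,merge)→1860, (E,hash)→1880, (B,merge)→1880, (B,nl_idx)→2160, (E,nl)→12100 …(+1); best=1640 via (B,hash)
  {ABD}: card=2000; try (B,hash)→2600, (B,merge)→2700, (B,nl_idx)→3800, (B,nl)→11100, (D,hash)→11600, (D,merge)→115000 …(+1); best=2600 via (B,hash)
  {ACD}: card=400; try (C,hash)→1680, (C,merge)→2180, (D,hash)→4280, (C,nl)→5100, (D,merge)→21280, (D,nl)→161280; best=1680 via (C,hash)
  {ABC}: card=32000; try (B,hash)→4280, (C,hash)→10680, (B,merge)→21280, (B,nl_idx)→44480, (C,merge)→114480, (B,nl)→161280 …(+1); best=4280 via (B,hash)
  {ABE}: card=96000; try (A,hash)→10040, (E,hash)→11880, (A,merge)→20040, (A,nl_idx)→108440, (E,merge)→115160, (A,nl)→481640 …(+1); best=10040 via (A,hash)
  {ABCD}: card=8000; try (B,hash)→3480, (C,hash)→5080, (B,merge)→6480, (B,nl_idx)→12480, (C,merge)→26880, (D,hash)→37680 …(+4); best=3480 via (B,hash)
  {ABDE}: card=24000; try (E,hash)→6280, (E,merge)→27560, (D,hash)→107440, (E,nl)→242600, (D,merge)→1738840, (D,nl)→9610040; best=6280 via (E,hash)
  {ABCE}: card=384000; try (E,hash)→37960, (C,hash)→106520, (E,merge)→517240, (C,merge)→1738320, (E,nl)→3844280, (C,nl)→3850040; best=37960 via (E,hash)
  {ABCDE}: card=96000; try (E,hash)→13160, (C,hash)→30760, (E,merge)→116440, (C,merge)→390560, (D,hash)→423360, (E,nl)→963480 …(+3); best=13160 via (E,hash)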